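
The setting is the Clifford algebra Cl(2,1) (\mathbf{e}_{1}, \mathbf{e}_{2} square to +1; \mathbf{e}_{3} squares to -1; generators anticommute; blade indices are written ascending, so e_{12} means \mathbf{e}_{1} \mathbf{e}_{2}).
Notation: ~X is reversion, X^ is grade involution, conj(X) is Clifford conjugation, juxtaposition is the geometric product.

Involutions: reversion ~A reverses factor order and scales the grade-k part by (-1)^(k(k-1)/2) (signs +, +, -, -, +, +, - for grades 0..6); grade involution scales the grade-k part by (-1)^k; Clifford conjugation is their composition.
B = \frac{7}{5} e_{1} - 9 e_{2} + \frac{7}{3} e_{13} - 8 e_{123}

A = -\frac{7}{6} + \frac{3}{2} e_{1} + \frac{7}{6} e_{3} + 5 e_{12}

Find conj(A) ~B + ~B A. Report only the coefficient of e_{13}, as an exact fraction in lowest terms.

first term: -\frac{21}{10} + \frac{2074}{45} e_{1} + \frac{35}{2} e_{2} + \frac{87}{2} e_{3} + \frac{137}{6} e_{12} + \frac{196}{45} e_{13} - \frac{205}{6} e_{23} - \frac{28}{3} e_{123}
second term: \frac{21}{10} + \frac{2074}{45} e_{1} + \frac{35}{2} e_{2} - \frac{73}{2} e_{3} + \frac{25}{6} e_{12} + \frac{196}{45} e_{13} - \frac{61}{6} e_{23} - \frac{28}{3} e_{123}
Answer: \frac{392}{45}


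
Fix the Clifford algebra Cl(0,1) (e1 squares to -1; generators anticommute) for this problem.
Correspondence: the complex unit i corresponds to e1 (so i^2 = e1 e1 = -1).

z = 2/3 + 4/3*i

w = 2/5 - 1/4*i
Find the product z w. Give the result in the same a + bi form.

In blades: z = 2/3 + 4/3*e1, w = 2/5 - 1/4*e1.
Distribute z over w term by term (generator squares from the signature, products reordered to ascending indices): (2/3)*w = 4/15 - 1/6*e1; (4/3*e1)*w = 1/3 + 8/15*e1.
Sum: 3/5 + 11/30*e1; translating back through the correspondence:
Answer: 3/5 + 11/30*i


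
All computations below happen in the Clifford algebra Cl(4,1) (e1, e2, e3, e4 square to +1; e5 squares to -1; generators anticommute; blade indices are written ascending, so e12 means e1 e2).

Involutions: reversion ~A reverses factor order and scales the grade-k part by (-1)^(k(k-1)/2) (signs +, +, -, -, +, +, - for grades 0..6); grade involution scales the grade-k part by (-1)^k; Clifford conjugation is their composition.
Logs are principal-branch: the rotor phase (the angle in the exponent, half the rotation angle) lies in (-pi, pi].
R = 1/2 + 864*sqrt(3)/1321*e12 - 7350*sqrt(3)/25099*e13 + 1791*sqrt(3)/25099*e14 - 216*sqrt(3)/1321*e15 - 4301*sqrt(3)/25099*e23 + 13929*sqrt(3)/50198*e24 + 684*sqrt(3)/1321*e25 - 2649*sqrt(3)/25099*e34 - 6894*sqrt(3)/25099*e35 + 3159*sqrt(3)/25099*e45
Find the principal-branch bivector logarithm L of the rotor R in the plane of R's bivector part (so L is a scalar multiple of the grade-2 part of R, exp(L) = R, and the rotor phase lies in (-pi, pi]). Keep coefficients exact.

The scalar part of R is 1/2, so the principal-branch rotor phase is pinned; divide the bivector part by its sine to get the unit plane — L is the phase times that plane.
Concretely: cos(phase) = 1/2 gives phase = ±pi/3, and since phase/sin(phase) is even the sign is immaterial: L = (phase/sin(phase)) * <R>_2 = (2*sqrt(3)*pi/9) * <R>_2.
Answer: 576*pi/1321*e12 - 4900*pi/25099*e13 + 1194*pi/25099*e14 - 144*pi/1321*e15 - 8602*pi/75297*e23 + 4643*pi/25099*e24 + 456*pi/1321*e25 - 1766*pi/25099*e34 - 4596*pi/25099*e35 + 2106*pi/25099*e45


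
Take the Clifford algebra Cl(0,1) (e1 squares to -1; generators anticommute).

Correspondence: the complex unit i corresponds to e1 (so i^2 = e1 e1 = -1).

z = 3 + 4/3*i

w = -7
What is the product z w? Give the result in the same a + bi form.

In blades: z = 3 + 4/3*e1, w = -7.
Distribute z over w term by term (generator squares from the signature, products reordered to ascending indices): (3)*w = -21; (4/3*e1)*w = -28/3*e1.
Sum: -21 - 28/3*e1; translating back through the correspondence:
Answer: -21 - 28/3*i


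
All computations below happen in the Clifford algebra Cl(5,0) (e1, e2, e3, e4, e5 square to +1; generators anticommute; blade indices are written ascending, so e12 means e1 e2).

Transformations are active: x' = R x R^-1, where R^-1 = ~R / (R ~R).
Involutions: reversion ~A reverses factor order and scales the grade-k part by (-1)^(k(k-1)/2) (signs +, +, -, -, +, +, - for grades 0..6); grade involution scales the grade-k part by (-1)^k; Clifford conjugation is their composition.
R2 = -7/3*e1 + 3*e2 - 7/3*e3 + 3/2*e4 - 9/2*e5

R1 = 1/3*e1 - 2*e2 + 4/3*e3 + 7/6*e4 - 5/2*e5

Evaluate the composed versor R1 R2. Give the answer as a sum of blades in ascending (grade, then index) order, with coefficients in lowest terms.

Distribute over the terms of R1 (each basis-blade product reordered to ascending indices, repeated generators contracted through their squares):
(1/3*e1) R2 = -7/9 + e12 - 7/9*e13 + 1/2*e14 - 3/2*e15
(-2*e2) R2 = -6 - 14/3*e12 + 14/3*e23 - 3*e24 + 9*e25
(4/3*e3) R2 = -28/9 + 28/9*e13 - 4*e23 + 2*e34 - 6*e35
(7/6*e4) R2 = 7/4 + 49/18*e14 - 7/2*e24 + 49/18*e34 - 21/4*e45
(-5/2*e5) R2 = 45/4 - 35/6*e15 + 15/2*e25 - 35/6*e35 + 15/4*e45
Summing the partial products and collecting blades:
Answer: 28/9 - 11/3*e12 + 7/3*e13 + 29/9*e14 - 22/3*e15 + 2/3*e23 - 13/2*e24 + 33/2*e25 + 85/18*e34 - 71/6*e35 - 3/2*e45


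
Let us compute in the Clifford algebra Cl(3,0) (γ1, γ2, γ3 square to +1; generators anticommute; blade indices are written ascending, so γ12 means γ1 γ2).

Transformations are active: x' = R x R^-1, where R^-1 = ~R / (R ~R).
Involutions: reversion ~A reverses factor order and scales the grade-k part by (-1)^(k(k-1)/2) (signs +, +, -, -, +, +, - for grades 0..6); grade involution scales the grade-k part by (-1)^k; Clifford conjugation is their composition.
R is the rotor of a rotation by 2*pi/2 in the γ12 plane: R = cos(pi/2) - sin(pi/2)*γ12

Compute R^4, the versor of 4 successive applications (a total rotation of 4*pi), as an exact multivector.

The rotor phase is half the rotation angle and phases add under composition, so 4 steps in the γ12 plane accumulate phase 4*(pi/2) = 2*pi: R^4 = cos(2*pi) - sin(2*pi)*γ12.
cos(2*pi) = 1 and sin(2*pi) = 0, so R^4 = 1. The total rotation 4*pi is 2 full turns, so every vector returns to itself, yet the rotor is +1, back on the identity sheet (an even number of 2*pi turns).
Answer: 1


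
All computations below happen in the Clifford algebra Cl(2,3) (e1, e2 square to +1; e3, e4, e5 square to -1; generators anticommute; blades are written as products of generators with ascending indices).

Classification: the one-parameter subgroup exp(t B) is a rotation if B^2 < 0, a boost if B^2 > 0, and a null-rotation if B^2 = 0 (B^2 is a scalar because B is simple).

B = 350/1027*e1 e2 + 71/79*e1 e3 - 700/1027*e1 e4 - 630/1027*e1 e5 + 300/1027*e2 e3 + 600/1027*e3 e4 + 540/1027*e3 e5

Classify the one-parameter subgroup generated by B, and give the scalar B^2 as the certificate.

B^2 term by term: the squares give (350/1027)^2*(e1 e2)^2 + (71/79)^2*(e1 e3)^2 + (-700/1027)^2*(e1 e4)^2 + (-630/1027)^2*(e1 e5)^2 + (300/1027)^2*(e2 e3)^2 + (600/1027)^2*(e3 e4)^2 + (540/1027)^2*(e3 e5)^2 = 122500/1054729*(-1) + 5041/6241*(+1) + 490000/1054729*(+1) + 396900/1054729*(+1) + 90000/1054729*(+1) + 360000/1054729*(-1) + 291600/1054729*(-1) = 1 (each basis 2-blade squares to minus the product of its generators' squares); cross terms between blades sharing an index anticommute and cancel; the commuting (index-disjoint) pairs give grade-4 terms 2*c*c'*(blade product), which cancel blade by blade — e1 e2 e3 e4: 420000/1054729 - 420000/1054729 = 0; e1 e2 e3 e5: 378000/1054729 - 378000/1054729 = 0; e1 e3 e4 e5: 756000/1054729 - 756000/1054729 = 0 — confirming B is simple. So B^2 = 1.
Answer: boost, certificate B^2 = 1. Because 1 is invariant under every versor sandwich, the classification follows from its sign alone.


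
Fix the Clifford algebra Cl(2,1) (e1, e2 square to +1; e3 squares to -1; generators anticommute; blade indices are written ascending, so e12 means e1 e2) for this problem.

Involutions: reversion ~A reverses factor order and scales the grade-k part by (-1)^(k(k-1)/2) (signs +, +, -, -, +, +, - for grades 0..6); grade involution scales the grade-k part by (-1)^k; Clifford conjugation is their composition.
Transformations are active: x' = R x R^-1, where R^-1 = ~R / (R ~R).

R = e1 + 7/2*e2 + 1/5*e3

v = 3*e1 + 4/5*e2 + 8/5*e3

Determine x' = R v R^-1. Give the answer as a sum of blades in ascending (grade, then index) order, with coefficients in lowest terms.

~R = e1 + 7/2*e2 + 1/5*e3, and R ~R = 1321/100, so R^-1 = ~R / (1321/100).
R v = 137/25 - 97/10*e12 + e13 + 136/25*e23
Answer: -2867/1321*e1 + 13896/6605*e2 - 9472/6605*e3


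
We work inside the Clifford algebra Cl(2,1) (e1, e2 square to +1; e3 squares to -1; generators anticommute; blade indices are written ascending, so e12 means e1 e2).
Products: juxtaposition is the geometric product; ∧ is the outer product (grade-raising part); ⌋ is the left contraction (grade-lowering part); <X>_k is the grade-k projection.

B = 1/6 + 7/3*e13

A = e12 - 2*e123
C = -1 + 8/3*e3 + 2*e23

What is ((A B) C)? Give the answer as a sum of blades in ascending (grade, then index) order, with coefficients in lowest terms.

step 1: 14/3*e2 + 1/6*e12 - 7/3*e23 - 1/3*e123
step 2: -14/3 - 2/3*e1 + 14/9*e2 + 28/3*e3 + 13/18*e12 + 1/3*e13 + 133/9*e23 + 7/9*e123
Answer: -14/3 - 2/3*e1 + 14/9*e2 + 28/3*e3 + 13/18*e12 + 1/3*e13 + 133/9*e23 + 7/9*e123


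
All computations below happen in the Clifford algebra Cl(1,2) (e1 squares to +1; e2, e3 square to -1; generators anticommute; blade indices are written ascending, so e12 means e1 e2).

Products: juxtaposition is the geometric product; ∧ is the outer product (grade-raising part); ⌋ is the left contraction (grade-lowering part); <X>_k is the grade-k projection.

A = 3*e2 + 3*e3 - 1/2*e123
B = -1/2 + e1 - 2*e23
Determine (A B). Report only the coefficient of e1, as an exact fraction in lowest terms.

step 1: -e1 - 15/2*e2 + 9/2*e3 - 3*e12 - 3*e13 - 1/2*e23 + 1/4*e123
Answer: -1


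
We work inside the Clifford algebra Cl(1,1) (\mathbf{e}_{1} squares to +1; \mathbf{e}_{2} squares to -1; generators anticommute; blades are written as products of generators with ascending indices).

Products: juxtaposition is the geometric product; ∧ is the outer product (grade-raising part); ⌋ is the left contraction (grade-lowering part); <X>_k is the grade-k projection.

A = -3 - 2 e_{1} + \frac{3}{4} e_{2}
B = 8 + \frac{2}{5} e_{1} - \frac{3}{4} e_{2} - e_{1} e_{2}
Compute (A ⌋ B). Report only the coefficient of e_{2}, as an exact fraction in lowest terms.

step 1: -\frac{1939}{80} - \frac{39}{20} e_{1} + \frac{17}{4} e_{2} + 3 e_{1} e_{2}
Answer: \frac{17}{4}


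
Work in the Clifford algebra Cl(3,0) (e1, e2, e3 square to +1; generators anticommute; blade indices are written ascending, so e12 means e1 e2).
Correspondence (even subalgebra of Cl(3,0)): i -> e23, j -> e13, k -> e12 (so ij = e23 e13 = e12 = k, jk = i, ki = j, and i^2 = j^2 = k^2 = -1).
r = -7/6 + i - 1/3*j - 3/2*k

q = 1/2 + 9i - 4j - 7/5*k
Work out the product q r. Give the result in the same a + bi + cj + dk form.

In blades: q = 1/2 - 7/5*e12 - 4*e13 + 9*e23, r = -7/6 - 3/2*e12 - 1/3*e13 + e23.
Distribute q over r term by term (generator squares from the signature, products reordered to ascending indices): (1/2)*r = -7/12 - 3/4*e12 - 1/6*e13 + 1/2*e23; (-7/5*e12)*r = -21/10 + 49/30*e12 - 7/5*e13 - 7/15*e23; (-4*e13)*r = -4/3 + 4*e12 + 14/3*e13 + 6*e23; (9*e23)*r = -9 - 3*e12 + 27/2*e13 - 21/2*e23.
Sum: -781/60 + 113/60*e12 + 83/5*e13 - 67/15*e23; translating back through the correspondence:
Answer: -781/60 - 67/15*i + 83/5*j + 113/60*k


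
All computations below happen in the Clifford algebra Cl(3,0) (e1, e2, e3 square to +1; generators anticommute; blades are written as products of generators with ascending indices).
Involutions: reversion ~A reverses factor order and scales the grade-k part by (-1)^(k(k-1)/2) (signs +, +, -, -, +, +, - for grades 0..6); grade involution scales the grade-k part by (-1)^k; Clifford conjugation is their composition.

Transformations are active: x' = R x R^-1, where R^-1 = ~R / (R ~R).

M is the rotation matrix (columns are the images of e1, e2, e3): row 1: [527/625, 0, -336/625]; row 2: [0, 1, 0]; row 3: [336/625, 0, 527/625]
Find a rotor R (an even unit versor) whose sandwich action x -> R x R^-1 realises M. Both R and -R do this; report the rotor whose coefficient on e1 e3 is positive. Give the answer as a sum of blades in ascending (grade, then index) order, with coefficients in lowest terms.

Method: write R = a + b12*e1 e2 + b13*e1 e3 + b23*e2 e3 with a^2 + b12^2 + b13^2 + b23^2 = 1 (so R^-1 = ~R). Expanding the columns R e_j ~R gives tr M = 4a^2 - 1 and, from the antisymmetric part, M21 - M12 = -4a*b12, M13 - M31 = 4a*b13, M32 - M23 = -4a*b23.
Here tr M = 1679/625, so a^2 = (1 + tr M)/4 = 576/625 and a = ±24/25. Taking a = 24/25: M21 - M12 = 0, M13 - M31 = -672/625, M32 - M23 = 0, giving b12 = 0, b13 = -7/25, b23 = 0, i.e. R = 24/25 - 7/25*e1 e3.
Its e1 e3 coefficient is negative, so report the other preimage -R.
Answer: -24/25 + 7/25*e1 e3. Recall the cover is two-to-one: with M of trace 1679/625, both preimages act alike, and the stated e1 e3 sign chooses the sheet.


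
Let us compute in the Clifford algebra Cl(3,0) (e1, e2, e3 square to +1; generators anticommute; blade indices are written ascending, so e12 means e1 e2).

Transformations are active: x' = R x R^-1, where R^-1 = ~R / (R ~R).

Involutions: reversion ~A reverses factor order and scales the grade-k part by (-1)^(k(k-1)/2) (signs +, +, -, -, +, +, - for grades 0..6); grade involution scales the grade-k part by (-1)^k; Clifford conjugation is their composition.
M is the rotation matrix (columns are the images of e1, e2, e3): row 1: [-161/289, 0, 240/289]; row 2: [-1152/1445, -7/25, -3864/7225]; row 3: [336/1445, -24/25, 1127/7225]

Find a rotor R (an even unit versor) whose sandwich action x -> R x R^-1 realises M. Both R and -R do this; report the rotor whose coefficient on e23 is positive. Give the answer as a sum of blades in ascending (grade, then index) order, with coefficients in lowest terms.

Method: write R = a + b12*e12 + b13*e13 + b23*e23 with a^2 + b12^2 + b13^2 + b23^2 = 1 (so R^-1 = ~R). Expanding the columns R e_j ~R gives tr M = 4a^2 - 1 and, from the antisymmetric part, M21 - M12 = -4a*b12, M13 - M31 = 4a*b13, M32 - M23 = -4a*b23.
Here tr M = -4921/7225, so a^2 = (1 + tr M)/4 = 576/7225 and a = ±24/85. Taking a = 24/85: M21 - M12 = -1152/1445, M13 - M31 = 864/1445, M32 - M23 = -3072/7225, giving b12 = 12/17, b13 = 9/17, b23 = 32/85, i.e. R = 24/85 + 12/17*e12 + 9/17*e13 + 32/85*e23.
Its e23 coefficient is already positive.
Answer: 24/85 + 12/17*e12 + 9/17*e13 + 32/85*e23. Recall the cover is two-to-one: with M of trace -4921/7225, both preimages act alike, and the stated e23 sign chooses the sheet.


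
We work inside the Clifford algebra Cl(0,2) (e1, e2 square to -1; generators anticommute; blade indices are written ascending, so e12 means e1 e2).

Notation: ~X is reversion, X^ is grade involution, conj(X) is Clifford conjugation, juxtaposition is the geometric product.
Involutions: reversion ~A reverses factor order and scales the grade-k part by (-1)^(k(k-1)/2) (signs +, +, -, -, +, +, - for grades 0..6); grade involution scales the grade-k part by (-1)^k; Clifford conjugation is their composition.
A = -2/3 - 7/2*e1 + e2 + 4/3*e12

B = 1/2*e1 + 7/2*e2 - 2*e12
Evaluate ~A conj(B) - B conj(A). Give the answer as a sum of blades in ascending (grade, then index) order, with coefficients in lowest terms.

first term: 53/12 - 7/3*e1 + 10*e2 + 137/12*e12
second term: -11/12 - 7*e1 - 26/3*e2 - 137/12*e12
Answer: 16/3 + 14/3*e1 + 56/3*e2 + 137/6*e12


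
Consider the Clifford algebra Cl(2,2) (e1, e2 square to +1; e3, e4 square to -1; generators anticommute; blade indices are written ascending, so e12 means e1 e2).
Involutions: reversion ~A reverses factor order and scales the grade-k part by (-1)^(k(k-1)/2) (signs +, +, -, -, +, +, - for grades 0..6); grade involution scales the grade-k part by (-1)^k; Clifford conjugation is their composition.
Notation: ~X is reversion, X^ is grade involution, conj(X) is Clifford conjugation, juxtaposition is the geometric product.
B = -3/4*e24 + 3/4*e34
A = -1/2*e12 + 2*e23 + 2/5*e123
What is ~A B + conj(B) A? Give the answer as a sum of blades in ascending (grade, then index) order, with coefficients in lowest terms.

first term: -3/8*e14 + 3/2*e24 - 3/2*e34 + 3/10*e124 - 3/10*e134 + 3/8*e1234
second term: 3/8*e14 - 3/2*e24 + 3/2*e34 - 3/10*e124 + 3/10*e134 + 3/8*e1234
Answer: 3/4*e1234


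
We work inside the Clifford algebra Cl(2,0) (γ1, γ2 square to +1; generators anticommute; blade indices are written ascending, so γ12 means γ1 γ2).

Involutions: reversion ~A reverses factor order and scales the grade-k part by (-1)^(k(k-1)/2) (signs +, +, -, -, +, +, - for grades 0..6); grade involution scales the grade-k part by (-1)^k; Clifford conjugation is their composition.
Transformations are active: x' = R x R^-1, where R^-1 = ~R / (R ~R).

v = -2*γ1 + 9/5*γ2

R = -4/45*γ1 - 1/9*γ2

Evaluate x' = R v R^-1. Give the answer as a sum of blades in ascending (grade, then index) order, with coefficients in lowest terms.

~R = -4/45*γ1 - 1/9*γ2, and R ~R = 41/2025, so R^-1 = ~R / (41/2025).
R v = -1/45 - 86/225*γ12
Answer: 90/41*γ1 - 319/205*γ2


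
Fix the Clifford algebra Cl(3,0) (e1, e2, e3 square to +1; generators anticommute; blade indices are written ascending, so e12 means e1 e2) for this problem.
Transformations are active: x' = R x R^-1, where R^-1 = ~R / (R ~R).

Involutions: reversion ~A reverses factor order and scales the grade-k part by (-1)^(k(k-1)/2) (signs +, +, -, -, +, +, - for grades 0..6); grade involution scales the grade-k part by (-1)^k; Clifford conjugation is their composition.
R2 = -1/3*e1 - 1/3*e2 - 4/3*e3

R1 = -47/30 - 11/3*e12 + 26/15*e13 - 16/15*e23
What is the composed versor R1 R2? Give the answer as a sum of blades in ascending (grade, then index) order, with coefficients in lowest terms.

Distribute over the terms of R2 (each basis-blade product reordered to ascending indices, repeated generators contracted through their squares):
R1 (-1/3*e1) = 47/90*e1 - 11/9*e2 + 26/45*e3 + 16/45*e123
R1 (-1/3*e2) = 11/9*e1 + 47/90*e2 - 16/45*e3 + 26/45*e123
R1 (-4/3*e3) = -104/45*e1 + 64/45*e2 + 94/45*e3 + 44/9*e123
Summing the partial products and collecting blades:
Answer: -17/30*e1 + 13/18*e2 + 104/45*e3 + 262/45*e123


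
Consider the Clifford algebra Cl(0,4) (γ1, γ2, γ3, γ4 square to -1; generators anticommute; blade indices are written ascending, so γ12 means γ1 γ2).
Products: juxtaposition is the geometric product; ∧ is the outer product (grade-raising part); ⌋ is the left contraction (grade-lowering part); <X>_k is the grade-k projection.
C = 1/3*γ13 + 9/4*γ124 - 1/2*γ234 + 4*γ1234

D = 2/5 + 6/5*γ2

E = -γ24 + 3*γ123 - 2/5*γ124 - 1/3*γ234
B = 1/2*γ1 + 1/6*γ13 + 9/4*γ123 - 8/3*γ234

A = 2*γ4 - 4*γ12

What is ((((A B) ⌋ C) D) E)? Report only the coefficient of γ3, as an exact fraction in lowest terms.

step 1: -2*γ2 + 9*γ3 - γ14 + 14/3*γ23 - 31/3*γ134 - 9/2*γ1234
step 2: -18 + 3*γ1 - 523/12*γ2 + 7/3*γ4 - 139/6*γ14 + 4*γ23 - 9/2*γ24 - γ34 - 36*γ124 - 8*γ134
step 3: 451/10 + 6/5*γ1 - 1171/30*γ2 + 24/5*γ3 - 67/15*γ4 + 18/5*γ12 - 787/15*γ14 + 8/5*γ23 - 23/5*γ24 - 2/5*γ34 + 67/5*γ124 - 16/5*γ134 - 6/5*γ234 - 48/5*γ1234
step 4: -239/25 + 249/25*γ1 + 633/25*γ2 - 317/75*γ3 - 413/50*γ4 + 2641/75*γ12 - 16867/150*γ13 + 1171/75*γ14 - 947/225*γ23 - 1831/50*γ24 + 2303/90*γ34 + 51503/450*γ123 - 511/25*γ124 + 359/25*γ134 - 5029/30*γ234 + 277/25*γ1234
Answer: -317/75


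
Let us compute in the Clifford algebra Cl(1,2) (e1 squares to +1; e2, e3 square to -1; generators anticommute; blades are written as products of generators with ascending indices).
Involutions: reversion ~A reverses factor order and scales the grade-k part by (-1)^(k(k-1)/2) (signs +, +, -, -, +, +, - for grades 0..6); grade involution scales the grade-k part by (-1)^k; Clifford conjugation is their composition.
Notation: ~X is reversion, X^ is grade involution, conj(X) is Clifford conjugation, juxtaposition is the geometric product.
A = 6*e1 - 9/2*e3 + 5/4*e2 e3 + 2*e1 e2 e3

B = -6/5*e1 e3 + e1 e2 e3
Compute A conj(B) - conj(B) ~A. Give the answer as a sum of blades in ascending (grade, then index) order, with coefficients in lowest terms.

first term: -2 - 133/20*e1 - 12/5*e2 + 36/5*e3 + 3*e1 e2 + 6*e2 e3
second term: 2 + 133/20*e1 + 12/5*e2 - 36/5*e3 + 3*e1 e2 + 6*e2 e3
Answer: -4 - 133/10*e1 - 24/5*e2 + 72/5*e3


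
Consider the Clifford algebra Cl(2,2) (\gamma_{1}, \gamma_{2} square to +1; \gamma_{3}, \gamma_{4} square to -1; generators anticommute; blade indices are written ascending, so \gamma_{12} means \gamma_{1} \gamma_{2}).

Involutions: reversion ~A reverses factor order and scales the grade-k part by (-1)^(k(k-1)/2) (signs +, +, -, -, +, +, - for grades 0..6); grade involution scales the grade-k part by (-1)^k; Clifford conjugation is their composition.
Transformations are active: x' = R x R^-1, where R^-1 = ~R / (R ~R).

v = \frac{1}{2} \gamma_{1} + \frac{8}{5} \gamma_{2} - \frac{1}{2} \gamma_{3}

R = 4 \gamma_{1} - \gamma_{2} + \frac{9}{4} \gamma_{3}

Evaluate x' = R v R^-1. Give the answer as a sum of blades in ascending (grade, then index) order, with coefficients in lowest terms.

~R = 4 \gamma_{1} - \gamma_{2} + \frac{9}{4} \gamma_{3}, and R ~R = \frac{191}{16}, so R^-1 = ~R / (\frac{191}{16}).
R v = \frac{61}{40} + \frac{69}{10} \gamma_{12} - \frac{25}{8} \gamma_{13} - \frac{31}{10} \gamma_{23}
Answer: \frac{997}{1910} \gamma_{1} - \frac{1772}{955} \gamma_{2} + \frac{2053}{1910} \gamma_{3}


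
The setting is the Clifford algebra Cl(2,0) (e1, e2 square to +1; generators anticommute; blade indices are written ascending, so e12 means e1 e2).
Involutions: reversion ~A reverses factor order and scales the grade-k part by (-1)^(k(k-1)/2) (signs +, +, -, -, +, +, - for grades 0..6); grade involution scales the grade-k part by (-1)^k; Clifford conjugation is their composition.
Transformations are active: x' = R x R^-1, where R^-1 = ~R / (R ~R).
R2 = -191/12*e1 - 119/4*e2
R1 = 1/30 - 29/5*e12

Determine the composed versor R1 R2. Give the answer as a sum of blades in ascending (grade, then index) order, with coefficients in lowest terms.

Distribute over the terms of R1 (each basis-blade product reordered to ascending indices, repeated generators contracted through their squares):
(1/30) R2 = -191/360*e1 - 119/120*e2
(-29/5*e12) R2 = 3451/20*e1 - 5539/60*e2
Summing the partial products and collecting blades:
Answer: 61927/360*e1 - 11197/120*e2


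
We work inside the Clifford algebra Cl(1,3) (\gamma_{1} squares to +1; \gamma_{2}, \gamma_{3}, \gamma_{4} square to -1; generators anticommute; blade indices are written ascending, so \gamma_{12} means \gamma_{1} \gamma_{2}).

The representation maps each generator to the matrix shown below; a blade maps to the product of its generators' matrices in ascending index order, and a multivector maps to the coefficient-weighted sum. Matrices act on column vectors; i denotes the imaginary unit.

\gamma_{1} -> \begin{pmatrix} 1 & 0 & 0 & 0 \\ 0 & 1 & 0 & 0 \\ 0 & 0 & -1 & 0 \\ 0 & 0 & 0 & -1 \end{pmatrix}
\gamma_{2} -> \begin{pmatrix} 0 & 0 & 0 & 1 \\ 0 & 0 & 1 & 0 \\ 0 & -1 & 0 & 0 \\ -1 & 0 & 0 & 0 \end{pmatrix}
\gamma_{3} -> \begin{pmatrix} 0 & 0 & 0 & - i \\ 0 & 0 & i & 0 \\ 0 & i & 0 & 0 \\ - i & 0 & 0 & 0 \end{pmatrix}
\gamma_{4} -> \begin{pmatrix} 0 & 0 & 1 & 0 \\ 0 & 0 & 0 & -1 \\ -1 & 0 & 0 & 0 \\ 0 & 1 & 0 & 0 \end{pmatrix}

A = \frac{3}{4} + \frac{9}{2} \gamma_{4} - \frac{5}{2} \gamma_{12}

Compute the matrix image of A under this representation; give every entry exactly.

Bivector images (products of the table entries): rho(\gamma_{12}) = rho(\gamma_{1})rho(\gamma_{2}) = \begin{pmatrix} 0 & 0 & 0 & 1 \\ 0 & 0 & 1 & 0 \\ 0 & 1 & 0 & 0 \\ 1 & 0 & 0 & 0 \end{pmatrix}.
M = (\frac{3}{4})*1 + (\frac{9}{2})*rho(\gamma_{4}) + (-\frac{5}{2})*rho(\gamma_{12}), summed entrywise (1 is the identity matrix):
Answer: \begin{pmatrix} \frac{3}{4} & 0 & \frac{9}{2} & - \frac{5}{2} \\ 0 & \frac{3}{4} & - \frac{5}{2} & - \frac{9}{2} \\ - \frac{9}{2} & - \frac{5}{2} & \frac{3}{4} & 0 \\ - \frac{5}{2} & \frac{9}{2} & 0 & \frac{3}{4} \end{pmatrix}


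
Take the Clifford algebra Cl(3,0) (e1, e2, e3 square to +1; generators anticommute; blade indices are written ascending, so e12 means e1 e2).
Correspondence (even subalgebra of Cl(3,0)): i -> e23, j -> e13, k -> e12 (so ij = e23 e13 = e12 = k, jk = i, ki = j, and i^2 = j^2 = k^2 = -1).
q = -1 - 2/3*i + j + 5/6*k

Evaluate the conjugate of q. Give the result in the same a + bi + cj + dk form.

In blades: q = -1 + 5/6*e12 + e13 - 2/3*e23.
Quaternion conjugation is reversion on the even subalgebra: the scalar is fixed and every grade-2 blade flips sign, giving -1 - 5/6*e12 - e13 + 2/3*e23; translating back:
Answer: -1 + 2/3*i - j - 5/6*k


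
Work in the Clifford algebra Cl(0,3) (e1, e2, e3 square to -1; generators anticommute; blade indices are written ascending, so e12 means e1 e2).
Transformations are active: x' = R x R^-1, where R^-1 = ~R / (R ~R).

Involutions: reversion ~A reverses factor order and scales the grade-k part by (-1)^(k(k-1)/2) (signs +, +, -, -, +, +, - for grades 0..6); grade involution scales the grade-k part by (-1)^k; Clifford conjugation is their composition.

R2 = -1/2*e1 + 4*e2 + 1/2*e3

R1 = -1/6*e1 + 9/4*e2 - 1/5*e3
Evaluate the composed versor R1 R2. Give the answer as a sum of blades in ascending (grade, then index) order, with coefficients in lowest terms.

Distribute over the terms of R1 (each basis-blade product reordered to ascending indices, repeated generators contracted through their squares):
(-1/6*e1) R2 = -1/12 - 2/3*e12 - 1/12*e13
(9/4*e2) R2 = -9 + 9/8*e12 + 9/8*e23
(-1/5*e3) R2 = 1/10 - 1/10*e13 + 4/5*e23
Summing the partial products and collecting blades:
Answer: -539/60 + 11/24*e12 - 11/60*e13 + 77/40*e23


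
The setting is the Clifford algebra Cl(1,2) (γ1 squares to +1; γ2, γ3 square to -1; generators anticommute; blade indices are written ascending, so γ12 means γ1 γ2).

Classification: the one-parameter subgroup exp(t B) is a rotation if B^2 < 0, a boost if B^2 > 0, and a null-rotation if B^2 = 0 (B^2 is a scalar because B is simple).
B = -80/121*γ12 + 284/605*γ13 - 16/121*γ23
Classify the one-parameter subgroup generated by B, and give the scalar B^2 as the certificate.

B^2 term by term: the squares give (-80/121)^2*(γ12)^2 + (284/605)^2*(γ13)^2 + (-16/121)^2*(γ23)^2 = 6400/14641*(+1) + 80656/366025*(+1) + 256/14641*(-1) = 16/25 (each basis 2-blade squares to minus the product of its generators' squares); cross terms between blades sharing an index anticommute and cancel. So B^2 = 16/25.
Answer: boost, certificate B^2 = 16/25. The invariant at work: B^2 = 16/25 is unchanged by conjugation, hence its sign classifies the subgroup whatever basis B is written in.


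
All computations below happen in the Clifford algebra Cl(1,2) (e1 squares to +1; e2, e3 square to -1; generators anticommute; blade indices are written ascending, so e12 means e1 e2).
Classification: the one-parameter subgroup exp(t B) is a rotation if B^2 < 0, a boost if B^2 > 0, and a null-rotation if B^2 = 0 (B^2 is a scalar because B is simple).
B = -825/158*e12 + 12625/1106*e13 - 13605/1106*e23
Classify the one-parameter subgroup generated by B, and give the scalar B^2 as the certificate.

B^2 term by term: the squares give (-825/158)^2*(e12)^2 + (12625/1106)^2*(e13)^2 + (-13605/1106)^2*(e23)^2 = 680625/24964*(+1) + 159390625/1223236*(+1) + 185096025/1223236*(-1) = 25/4 (each basis 2-blade squares to minus the product of its generators' squares); cross terms between blades sharing an index anticommute and cancel. So B^2 = 25/4.
Answer: boost, certificate B^2 = 25/4. The scalar 25/4 is the complete invariant here: its sign names the subgroup type.


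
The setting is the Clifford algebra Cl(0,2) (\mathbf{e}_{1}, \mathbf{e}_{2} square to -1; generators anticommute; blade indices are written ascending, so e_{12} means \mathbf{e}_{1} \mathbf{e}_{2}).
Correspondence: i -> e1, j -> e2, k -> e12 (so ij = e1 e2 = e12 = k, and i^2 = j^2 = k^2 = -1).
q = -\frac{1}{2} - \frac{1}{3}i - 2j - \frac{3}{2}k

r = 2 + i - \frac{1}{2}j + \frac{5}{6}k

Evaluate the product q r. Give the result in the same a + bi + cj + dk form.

In blades: q = -\frac{1}{2} - \frac{1}{3} e_{1} - 2 e_{2} - \frac{3}{2} e_{12}, r = 2 + e_{1} - \frac{1}{2} e_{2} + \frac{5}{6} e_{12}.
Distribute q over r term by term (generator squares from the signature, products reordered to ascending indices): (-\frac{1}{2})*r = -1 - \frac{1}{2} e_{1} + \frac{1}{4} e_{2} - \frac{5}{12} e_{12}; (-\frac{1}{3} e_{1})*r = \frac{1}{3} - \frac{2}{3} e_{1} + \frac{5}{18} e_{2} + \frac{1}{6} e_{12}; (-2 e_{2})*r = -1 - \frac{5}{3} e_{1} - 4 e_{2} + 2 e_{12}; (-\frac{3}{2} e_{12})*r = \frac{5}{4} - \frac{3}{4} e_{1} - \frac{3}{2} e_{2} - 3 e_{12}.
Sum: -\frac{5}{12} - \frac{43}{12} e_{1} - \frac{179}{36} e_{2} - \frac{5}{4} e_{12}; translating back through the correspondence:
Answer: -\frac{5}{12} - \frac{43}{12}i - \frac{179}{36}j - \frac{5}{4}k


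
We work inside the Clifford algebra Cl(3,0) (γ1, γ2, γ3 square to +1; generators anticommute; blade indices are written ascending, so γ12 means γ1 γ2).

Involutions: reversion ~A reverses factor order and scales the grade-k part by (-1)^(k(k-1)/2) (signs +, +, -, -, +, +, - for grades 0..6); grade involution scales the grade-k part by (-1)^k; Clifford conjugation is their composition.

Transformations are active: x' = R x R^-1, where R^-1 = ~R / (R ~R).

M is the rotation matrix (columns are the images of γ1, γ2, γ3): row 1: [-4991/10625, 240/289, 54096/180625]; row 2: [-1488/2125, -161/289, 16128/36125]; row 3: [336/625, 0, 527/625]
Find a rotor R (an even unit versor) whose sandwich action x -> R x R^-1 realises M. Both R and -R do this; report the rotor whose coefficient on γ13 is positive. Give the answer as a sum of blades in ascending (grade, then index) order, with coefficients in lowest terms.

Method: write R = a + b12*γ12 + b13*γ13 + b23*γ23 with a^2 + b12^2 + b13^2 + b23^2 = 1 (so R^-1 = ~R). Expanding the columns R e_j ~R gives tr M = 4a^2 - 1 and, from the antisymmetric part, M21 - M12 = -4a*b12, M13 - M31 = 4a*b13, M32 - M23 = -4a*b23.
Here tr M = -33169/180625, so a^2 = (1 + tr M)/4 = 36864/180625 and a = ±192/425. Taking a = 192/425: M21 - M12 = -55296/36125, M13 - M31 = -43008/180625, M32 - M23 = -16128/36125, giving b12 = 72/85, b13 = -56/425, b23 = 21/85, i.e. R = 192/425 + 72/85*γ12 - 56/425*γ13 + 21/85*γ23.
Its γ13 coefficient is negative, so report the other preimage -R.
Answer: -192/425 - 72/85*γ12 + 56/425*γ13 - 21/85*γ23. Recall the cover is two-to-one: with M of trace -33169/180625, both preimages act alike, and the stated γ13 sign chooses the sheet.


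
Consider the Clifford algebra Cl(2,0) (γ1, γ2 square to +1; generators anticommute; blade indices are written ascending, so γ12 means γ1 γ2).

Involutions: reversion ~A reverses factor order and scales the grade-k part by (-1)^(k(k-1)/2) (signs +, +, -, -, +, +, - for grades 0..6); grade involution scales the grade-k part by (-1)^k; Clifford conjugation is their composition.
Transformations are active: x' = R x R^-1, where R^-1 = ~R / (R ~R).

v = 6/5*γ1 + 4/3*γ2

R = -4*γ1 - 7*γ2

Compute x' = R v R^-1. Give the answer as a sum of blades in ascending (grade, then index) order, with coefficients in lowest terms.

~R = -4*γ1 - 7*γ2, and R ~R = 65, so R^-1 = ~R / (65).
R v = -212/15 + 46/15*γ12
Answer: 526/975*γ1 + 556/325*γ2


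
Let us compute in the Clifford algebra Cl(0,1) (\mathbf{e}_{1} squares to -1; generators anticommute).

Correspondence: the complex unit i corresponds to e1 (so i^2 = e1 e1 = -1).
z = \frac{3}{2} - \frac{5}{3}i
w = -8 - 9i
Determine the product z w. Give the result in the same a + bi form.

In blades: z = \frac{3}{2} - \frac{5}{3} e_{1}, w = -8 - 9 e_{1}.
Distribute z over w term by term (generator squares from the signature, products reordered to ascending indices): (\frac{3}{2})*w = -12 - \frac{27}{2} e_{1}; (-\frac{5}{3} e_{1})*w = -15 + \frac{40}{3} e_{1}.
Sum: -27 - \frac{1}{6} e_{1}; translating back through the correspondence:
Answer: -27 - \frac{1}{6}i


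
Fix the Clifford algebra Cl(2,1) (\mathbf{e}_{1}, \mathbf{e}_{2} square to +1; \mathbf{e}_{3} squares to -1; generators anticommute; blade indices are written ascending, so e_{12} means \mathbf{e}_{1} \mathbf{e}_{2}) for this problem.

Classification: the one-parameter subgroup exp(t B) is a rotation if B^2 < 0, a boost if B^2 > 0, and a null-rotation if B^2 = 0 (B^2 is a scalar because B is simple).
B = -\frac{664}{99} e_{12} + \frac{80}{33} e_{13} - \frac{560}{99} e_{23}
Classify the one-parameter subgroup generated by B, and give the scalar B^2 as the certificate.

B^2 term by term: the squares give (-\frac{664}{99})^2*(e_{12})^2 + (\frac{80}{33})^2*(e_{13})^2 + (-\frac{560}{99})^2*(e_{23})^2 = \frac{440896}{9801}*(-1) + \frac{6400}{1089}*(+1) + \frac{313600}{9801}*(+1) = -\frac{64}{9} (each basis 2-blade squares to minus the product of its generators' squares); cross terms between blades sharing an index anticommute and cancel. So B^2 = -\frac{64}{9}.
Answer: rotation, certificate B^2 = -\frac{64}{9}. No conjugation can change B^2 = -\frac{64}{9}; the sign gives the class.


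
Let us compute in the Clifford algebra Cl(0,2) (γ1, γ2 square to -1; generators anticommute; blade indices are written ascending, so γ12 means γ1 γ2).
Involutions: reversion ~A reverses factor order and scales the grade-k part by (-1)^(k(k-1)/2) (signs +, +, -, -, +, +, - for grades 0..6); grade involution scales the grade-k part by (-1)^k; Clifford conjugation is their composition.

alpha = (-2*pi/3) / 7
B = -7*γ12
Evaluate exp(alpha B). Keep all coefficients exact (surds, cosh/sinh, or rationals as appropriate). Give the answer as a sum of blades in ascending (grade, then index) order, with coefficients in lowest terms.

B^2 = (-7)^2*(γ12)^2 = 49*(-1) = -49 (a basis 2-blade squares to minus the product of its generators' squares).
B^2 = -49 — since the square is negative, the closed form is circular: l = 7, alpha*l = -2*pi/3, so exp(alpha B) = cos(-2*pi/3) + (sin(-2*pi/3)/7)*B = -1/2 + (-sqrt(3)/14)*B.
Answer: -1/2 + sqrt(3)/2*γ12


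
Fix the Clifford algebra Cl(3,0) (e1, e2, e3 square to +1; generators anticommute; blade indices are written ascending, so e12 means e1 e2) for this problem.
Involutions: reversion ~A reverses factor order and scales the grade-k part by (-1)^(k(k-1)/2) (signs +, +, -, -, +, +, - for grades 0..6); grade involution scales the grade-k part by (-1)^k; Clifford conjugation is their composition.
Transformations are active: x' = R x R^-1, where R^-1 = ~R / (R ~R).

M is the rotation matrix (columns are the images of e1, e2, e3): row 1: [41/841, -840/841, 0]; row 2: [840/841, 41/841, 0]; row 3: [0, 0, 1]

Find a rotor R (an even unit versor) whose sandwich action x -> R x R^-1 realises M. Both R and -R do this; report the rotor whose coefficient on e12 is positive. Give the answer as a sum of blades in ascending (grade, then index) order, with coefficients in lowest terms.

Method: write R = a + b12*e12 + b13*e13 + b23*e23 with a^2 + b12^2 + b13^2 + b23^2 = 1 (so R^-1 = ~R). Expanding the columns R e_j ~R gives tr M = 4a^2 - 1 and, from the antisymmetric part, M21 - M12 = -4a*b12, M13 - M31 = 4a*b13, M32 - M23 = -4a*b23.
Here tr M = 923/841, so a^2 = (1 + tr M)/4 = 441/841 and a = ±21/29. Taking a = 21/29: M21 - M12 = 1680/841, M13 - M31 = 0, M32 - M23 = 0, giving b12 = -20/29, b13 = 0, b23 = 0, i.e. R = 21/29 - 20/29*e12.
Its e12 coefficient is negative, so report the other preimage -R.
Answer: -21/29 + 20/29*e12. Uniqueness: Spin(3) -> SO(3) maps R and -R to the same rotation of trace 923/841; fixing the sign of the e12 coefficient removes the ambiguity.


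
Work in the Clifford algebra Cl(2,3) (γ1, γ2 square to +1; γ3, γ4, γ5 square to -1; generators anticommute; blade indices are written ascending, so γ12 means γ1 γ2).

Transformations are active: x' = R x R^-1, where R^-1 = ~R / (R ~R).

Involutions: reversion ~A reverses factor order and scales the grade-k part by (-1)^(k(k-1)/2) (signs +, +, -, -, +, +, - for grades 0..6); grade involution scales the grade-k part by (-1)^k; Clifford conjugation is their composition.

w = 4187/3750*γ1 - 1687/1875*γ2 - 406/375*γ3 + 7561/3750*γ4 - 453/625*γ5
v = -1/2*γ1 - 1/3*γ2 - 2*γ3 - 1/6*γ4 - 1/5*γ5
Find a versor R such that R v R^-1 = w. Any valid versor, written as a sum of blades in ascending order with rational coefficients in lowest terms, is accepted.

Sketch: the shared square -278/75 makes R = v + w = 1156/1875*γ1 - 2312/1875*γ2 - 1156/375*γ3 + 1156/625*γ4 - 578/625*γ5 the natural versor; its sandwich fixes that direction, negates (v - w)/2, and sends v to w.
Answer: 1156/1875*γ1 - 2312/1875*γ2 - 1156/375*γ3 + 1156/625*γ4 - 578/625*γ5


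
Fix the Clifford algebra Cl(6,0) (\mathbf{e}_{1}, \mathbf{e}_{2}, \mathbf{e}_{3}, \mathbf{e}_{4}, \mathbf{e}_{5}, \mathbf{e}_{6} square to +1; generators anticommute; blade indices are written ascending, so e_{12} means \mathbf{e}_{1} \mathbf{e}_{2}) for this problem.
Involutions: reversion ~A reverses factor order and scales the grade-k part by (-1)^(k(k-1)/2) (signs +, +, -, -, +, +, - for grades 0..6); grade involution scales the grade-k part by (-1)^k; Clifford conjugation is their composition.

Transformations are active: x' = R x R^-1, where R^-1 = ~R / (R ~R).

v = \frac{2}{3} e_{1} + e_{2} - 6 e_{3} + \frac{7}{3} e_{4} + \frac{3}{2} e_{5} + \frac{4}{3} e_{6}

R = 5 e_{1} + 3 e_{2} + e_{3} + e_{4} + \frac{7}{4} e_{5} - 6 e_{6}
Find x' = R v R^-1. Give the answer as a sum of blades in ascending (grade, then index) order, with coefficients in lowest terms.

~R = 5 e_{1} + 3 e_{2} + e_{3} + e_{4} + \frac{7}{4} e_{5} - 6 e_{6}, and R ~R = \frac{1201}{16}, so R^-1 = ~R / (\frac{1201}{16}).
R v = -\frac{65}{24} + 3 e_{12} - \frac{92}{3} e_{13} + 11 e_{14} + \frac{19}{3} e_{15} + \frac{32}{3} e_{16} - 19 e_{23} + 6 e_{24} + \frac{11}{4} e_{25} + 10 e_{26} + \frac{25}{3} e_{34} + 12 e_{35} - \frac{104}{3} e_{36} - \frac{31}{12} e_{45} + \frac{46}{3} e_{46} + \frac{34}{3} e_{56}
Answer: -\frac{1234}{1201} e_{1} - \frac{1461}{1201} e_{2} + \frac{21358}{3603} e_{3} - \frac{2889}{1201} e_{4} - \frac{11719}{7206} e_{5} - \frac{3244}{3603} e_{6}


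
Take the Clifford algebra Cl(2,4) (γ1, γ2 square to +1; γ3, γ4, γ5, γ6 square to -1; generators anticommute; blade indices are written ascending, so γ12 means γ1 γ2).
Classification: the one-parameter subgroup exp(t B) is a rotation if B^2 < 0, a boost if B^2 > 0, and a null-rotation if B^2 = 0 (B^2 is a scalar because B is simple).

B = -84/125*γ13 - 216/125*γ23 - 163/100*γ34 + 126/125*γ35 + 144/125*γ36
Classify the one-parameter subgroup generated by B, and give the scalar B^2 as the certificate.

B^2 term by term: the squares give (-84/125)^2*(γ13)^2 + (-216/125)^2*(γ23)^2 + (-163/100)^2*(γ34)^2 + (126/125)^2*(γ35)^2 + (144/125)^2*(γ36)^2 = 7056/15625*(+1) + 46656/15625*(+1) + 26569/10000*(-1) + 15876/15625*(-1) + 20736/15625*(-1) = -25/16 (each basis 2-blade squares to minus the product of its generators' squares); cross terms between blades sharing an index anticommute and cancel. So B^2 = -25/16.
Answer: rotation, certificate B^2 = -25/16. No conjugation can change B^2 = -25/16; the sign gives the class.


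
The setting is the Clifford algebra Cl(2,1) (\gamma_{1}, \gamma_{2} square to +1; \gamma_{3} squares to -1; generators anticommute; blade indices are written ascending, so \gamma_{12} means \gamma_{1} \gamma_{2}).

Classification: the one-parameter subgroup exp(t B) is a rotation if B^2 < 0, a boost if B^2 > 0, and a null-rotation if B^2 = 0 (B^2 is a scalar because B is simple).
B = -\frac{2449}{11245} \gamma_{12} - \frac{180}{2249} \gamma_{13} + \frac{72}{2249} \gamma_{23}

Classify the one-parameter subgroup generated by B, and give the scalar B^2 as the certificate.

B^2 term by term: the squares give (-\frac{2449}{11245})^2*(\gamma_{12})^2 + (-\frac{180}{2249})^2*(\gamma_{13})^2 + (\frac{72}{2249})^2*(\gamma_{23})^2 = \frac{5997601}{126450025}*(-1) + \frac{32400}{5058001}*(+1) + \frac{5184}{5058001}*(+1) = -\frac{1}{25} (each basis 2-blade squares to minus the product of its generators' squares); cross terms between blades sharing an index anticommute and cancel. So B^2 = -\frac{1}{25}.
Answer: rotation, certificate B^2 = -\frac{1}{25}. One invariant decides it: the square -\frac{1}{25} survives every conjugation, and its sign is exactly the classification.
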